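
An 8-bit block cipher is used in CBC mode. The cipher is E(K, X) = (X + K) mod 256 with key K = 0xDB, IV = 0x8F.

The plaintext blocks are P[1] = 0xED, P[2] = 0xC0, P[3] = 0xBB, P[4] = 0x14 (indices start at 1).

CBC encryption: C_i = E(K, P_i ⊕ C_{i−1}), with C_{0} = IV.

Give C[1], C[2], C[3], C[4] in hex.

C[1] = 0x3D, C[2] = 0xD8, C[3] = 0x3E, C[4] = 0x05

C[1]: P[1] ⊕ 0x8F = 0x62; E(K, 0x62) = 0x3D.
C[2]: P[2] ⊕ 0x3D = 0xFD; E(K, 0xFD) = 0xD8.
C[3]: P[3] ⊕ 0xD8 = 0x63; E(K, 0x63) = 0x3E.
C[4]: P[4] ⊕ 0x3E = 0x2A; E(K, 0x2A) = 0x05.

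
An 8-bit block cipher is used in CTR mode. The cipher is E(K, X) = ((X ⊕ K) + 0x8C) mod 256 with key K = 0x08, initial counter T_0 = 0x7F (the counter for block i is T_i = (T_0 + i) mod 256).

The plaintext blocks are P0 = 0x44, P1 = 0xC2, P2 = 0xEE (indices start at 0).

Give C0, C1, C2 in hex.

C0 = 0x47, C1 = 0xD6, C2 = 0xFB

CTR encryption: S_i = E(K, T_i) where T_i is the counter for block i; C_i = P_i ⊕ S_i.
C0: T = 0x7F, S = E(K, T) = 0x03; 0x44 ⊕ 0x03 = 0x47.
C1: T = 0x80, S = E(K, T) = 0x14; 0xC2 ⊕ 0x14 = 0xD6.
C2: T = 0x81, S = E(K, T) = 0x15; 0xEE ⊕ 0x15 = 0xFB.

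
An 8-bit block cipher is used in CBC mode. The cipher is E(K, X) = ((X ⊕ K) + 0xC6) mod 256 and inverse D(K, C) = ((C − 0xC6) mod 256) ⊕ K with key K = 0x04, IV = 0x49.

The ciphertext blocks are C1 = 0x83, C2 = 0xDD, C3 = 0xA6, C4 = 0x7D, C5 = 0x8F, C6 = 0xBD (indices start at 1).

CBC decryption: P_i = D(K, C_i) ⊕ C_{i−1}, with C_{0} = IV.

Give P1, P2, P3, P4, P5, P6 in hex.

P1 = 0xF0, P2 = 0x90, P3 = 0x39, P4 = 0x15, P5 = 0xB0, P6 = 0x7C

P1: D(K, 0x83) = 0xB9; 0xB9 ⊕ 0x49 = 0xF0.
P2: D(K, 0xDD) = 0x13; 0x13 ⊕ 0x83 = 0x90.
P3: D(K, 0xA6) = 0xE4; 0xE4 ⊕ 0xDD = 0x39.
P4: D(K, 0x7D) = 0xB3; 0xB3 ⊕ 0xA6 = 0x15.
P5: D(K, 0x8F) = 0xCD; 0xCD ⊕ 0x7D = 0xB0.
P6: D(K, 0xBD) = 0xF3; 0xF3 ⊕ 0x8F = 0x7C.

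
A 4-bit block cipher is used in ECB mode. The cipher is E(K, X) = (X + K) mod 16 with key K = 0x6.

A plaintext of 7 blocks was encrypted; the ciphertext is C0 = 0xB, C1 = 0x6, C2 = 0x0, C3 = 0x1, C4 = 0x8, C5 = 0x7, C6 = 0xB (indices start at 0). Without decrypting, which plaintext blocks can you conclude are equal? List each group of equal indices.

P0 = P6

ECB encrypts each block independently with the same key, so equal ciphertext blocks imply equal plaintext blocks.
C0 = C6 = 0xB, so P0 = P6.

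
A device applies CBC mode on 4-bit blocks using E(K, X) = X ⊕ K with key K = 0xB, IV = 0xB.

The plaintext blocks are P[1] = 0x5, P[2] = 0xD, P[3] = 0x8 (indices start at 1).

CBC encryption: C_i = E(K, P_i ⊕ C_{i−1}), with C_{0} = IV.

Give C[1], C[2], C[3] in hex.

C[1]: P[1] ⊕ 0xB = 0xE; E(K, 0xE) = 0x5.
C[2]: P[2] ⊕ 0x5 = 0x8; E(K, 0x8) = 0x3.
C[3]: P[3] ⊕ 0x3 = 0xB; E(K, 0xB) = 0x0.

C[1] = 0x5, C[2] = 0x3, C[3] = 0x0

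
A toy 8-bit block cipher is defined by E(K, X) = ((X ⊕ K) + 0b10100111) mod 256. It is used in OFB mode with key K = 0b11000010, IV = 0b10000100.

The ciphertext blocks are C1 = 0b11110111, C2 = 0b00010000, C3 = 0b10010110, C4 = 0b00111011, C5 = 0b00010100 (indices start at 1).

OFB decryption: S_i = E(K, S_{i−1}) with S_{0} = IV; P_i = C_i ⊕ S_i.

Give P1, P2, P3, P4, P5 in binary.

P1 = 0b00011010, P2 = 0b11000110, P3 = 0b00101101, P4 = 0b00011011, P5 = 0b10011101

P1: S = E(K, 0b10000100) = 0b11101101; 0b11110111 ⊕ 0b11101101 = 0b00011010.
P2: S = E(K, 0b11101101) = 0b11010110; 0b00010000 ⊕ 0b11010110 = 0b11000110.
P3: S = E(K, 0b11010110) = 0b10111011; 0b10010110 ⊕ 0b10111011 = 0b00101101.
P4: S = E(K, 0b10111011) = 0b00100000; 0b00111011 ⊕ 0b00100000 = 0b00011011.
P5: S = E(K, 0b00100000) = 0b10001001; 0b00010100 ⊕ 0b10001001 = 0b10011101.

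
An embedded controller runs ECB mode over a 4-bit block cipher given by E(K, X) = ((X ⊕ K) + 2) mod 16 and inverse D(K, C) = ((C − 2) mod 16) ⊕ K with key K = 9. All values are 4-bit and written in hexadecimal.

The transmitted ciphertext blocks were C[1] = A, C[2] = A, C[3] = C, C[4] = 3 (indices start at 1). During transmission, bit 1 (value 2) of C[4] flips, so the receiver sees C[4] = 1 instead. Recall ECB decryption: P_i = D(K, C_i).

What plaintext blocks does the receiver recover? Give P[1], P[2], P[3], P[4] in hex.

P[1] = 1, P[2] = 1, P[3] = 3, P[4] = 6

Only C[4] changed, to 1. In ECB, a change in C_i affects only P_i. Decrypting the received ciphertext:
P[1]: D(K, A) = 1.
P[2]: D(K, A) = 1.
P[3]: D(K, C) = 3.
P[4]: D(K, 1) = 6.
Blocks that differ from the original plaintext: P[4].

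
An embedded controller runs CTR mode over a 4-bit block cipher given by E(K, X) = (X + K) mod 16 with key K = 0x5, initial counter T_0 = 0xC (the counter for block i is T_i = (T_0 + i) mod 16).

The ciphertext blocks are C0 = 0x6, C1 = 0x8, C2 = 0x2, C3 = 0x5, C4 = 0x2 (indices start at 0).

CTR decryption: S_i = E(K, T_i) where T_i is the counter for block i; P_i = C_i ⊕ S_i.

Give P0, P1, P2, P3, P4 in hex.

P0 = 0x7, P1 = 0xA, P2 = 0x1, P3 = 0x1, P4 = 0x7

P0: T = 0xC, S = E(K, T) = 0x1; 0x6 ⊕ 0x1 = 0x7.
P1: T = 0xD, S = E(K, T) = 0x2; 0x8 ⊕ 0x2 = 0xA.
P2: T = 0xE, S = E(K, T) = 0x3; 0x2 ⊕ 0x3 = 0x1.
P3: T = 0xF, S = E(K, T) = 0x4; 0x5 ⊕ 0x4 = 0x1.
P4: T = 0x0, S = E(K, T) = 0x5; 0x2 ⊕ 0x5 = 0x7.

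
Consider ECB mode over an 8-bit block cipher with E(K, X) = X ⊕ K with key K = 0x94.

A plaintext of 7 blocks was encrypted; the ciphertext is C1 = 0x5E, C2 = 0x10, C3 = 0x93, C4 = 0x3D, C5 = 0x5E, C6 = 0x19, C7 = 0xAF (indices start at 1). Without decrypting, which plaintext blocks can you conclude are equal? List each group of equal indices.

P1 = P5

ECB encrypts each block independently with the same key, so equal ciphertext blocks imply equal plaintext blocks.
C1 = C5 = 0x5E, so P1 = P5.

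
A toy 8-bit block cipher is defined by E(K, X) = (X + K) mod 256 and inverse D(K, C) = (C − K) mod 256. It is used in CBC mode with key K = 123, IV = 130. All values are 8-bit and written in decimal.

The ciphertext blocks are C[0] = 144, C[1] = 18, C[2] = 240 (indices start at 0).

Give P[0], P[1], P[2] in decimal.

P[0] = 151, P[1] = 7, P[2] = 103

CBC decryption: P_i = D(K, C_i) ⊕ C_{i−1}, with C_{−1} = IV.
P[0]: D(K, 144) = 21; 21 ⊕ 130 = 151.
P[1]: D(K, 18) = 151; 151 ⊕ 144 = 7.
P[2]: D(K, 240) = 117; 117 ⊕ 18 = 103.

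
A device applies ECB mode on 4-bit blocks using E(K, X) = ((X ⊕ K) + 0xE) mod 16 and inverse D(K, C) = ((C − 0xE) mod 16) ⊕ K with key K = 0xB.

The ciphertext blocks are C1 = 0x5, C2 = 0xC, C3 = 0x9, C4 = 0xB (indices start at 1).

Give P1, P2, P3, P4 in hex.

P1 = 0xC, P2 = 0x5, P3 = 0x0, P4 = 0x6

ECB decryption: P_i = D(K, C_i).
P1: D(K, 0x5) = 0xC.
P2: D(K, 0xC) = 0x5.
P3: D(K, 0x9) = 0x0.
P4: D(K, 0xB) = 0x6.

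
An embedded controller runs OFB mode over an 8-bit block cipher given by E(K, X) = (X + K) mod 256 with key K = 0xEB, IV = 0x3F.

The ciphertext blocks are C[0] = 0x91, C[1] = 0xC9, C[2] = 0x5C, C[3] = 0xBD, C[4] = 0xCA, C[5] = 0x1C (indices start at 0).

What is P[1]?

OFB decryption: S_i = E(K, S_{i−1}) with S_{−1} = IV; P_i = C_i ⊕ S_i.
P[0]: S = E(K, 0x3F) = 0x2A; 0x91 ⊕ 0x2A = 0xBB.
P[1]: S = E(K, 0x2A) = 0x15; 0xC9 ⊕ 0x15 = 0xDC.

P[1] = 0xDC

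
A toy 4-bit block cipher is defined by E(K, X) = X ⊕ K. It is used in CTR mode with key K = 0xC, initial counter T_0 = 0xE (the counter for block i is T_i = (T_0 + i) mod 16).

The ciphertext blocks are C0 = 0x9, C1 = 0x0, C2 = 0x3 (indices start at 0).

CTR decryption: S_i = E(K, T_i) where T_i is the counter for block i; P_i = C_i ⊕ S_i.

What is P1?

P1 = 0x3

P1: T = 0xF, S = E(K, T) = 0x3; 0x0 ⊕ 0x3 = 0x3.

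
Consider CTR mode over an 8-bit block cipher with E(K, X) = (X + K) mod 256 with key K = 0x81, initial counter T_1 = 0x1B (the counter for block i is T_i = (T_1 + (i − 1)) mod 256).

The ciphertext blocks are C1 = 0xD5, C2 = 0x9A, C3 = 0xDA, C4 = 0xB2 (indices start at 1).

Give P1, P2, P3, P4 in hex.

CTR decryption: S_i = E(K, T_i) where T_i is the counter for block i; P_i = C_i ⊕ S_i.
P1: T = 0x1B, S = E(K, T) = 0x9C; 0xD5 ⊕ 0x9C = 0x49.
P2: T = 0x1C, S = E(K, T) = 0x9D; 0x9A ⊕ 0x9D = 0x07.
P3: T = 0x1D, S = E(K, T) = 0x9E; 0xDA ⊕ 0x9E = 0x44.
P4: T = 0x1E, S = E(K, T) = 0x9F; 0xB2 ⊕ 0x9F = 0x2D.

P1 = 0x49, P2 = 0x07, P3 = 0x44, P4 = 0x2D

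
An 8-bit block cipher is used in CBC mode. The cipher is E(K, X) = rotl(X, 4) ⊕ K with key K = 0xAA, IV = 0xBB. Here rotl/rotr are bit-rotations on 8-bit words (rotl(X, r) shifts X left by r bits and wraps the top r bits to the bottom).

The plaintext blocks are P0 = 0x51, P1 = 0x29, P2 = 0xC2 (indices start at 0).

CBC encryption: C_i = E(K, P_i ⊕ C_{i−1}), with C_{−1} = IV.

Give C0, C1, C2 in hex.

C0 = 0x04, C1 = 0x78, C2 = 0x01

C0: P0 ⊕ 0xBB = 0xEA; E(K, 0xEA) = 0x04.
C1: P1 ⊕ 0x04 = 0x2D; E(K, 0x2D) = 0x78.
C2: P2 ⊕ 0x78 = 0xBA; E(K, 0xBA) = 0x01.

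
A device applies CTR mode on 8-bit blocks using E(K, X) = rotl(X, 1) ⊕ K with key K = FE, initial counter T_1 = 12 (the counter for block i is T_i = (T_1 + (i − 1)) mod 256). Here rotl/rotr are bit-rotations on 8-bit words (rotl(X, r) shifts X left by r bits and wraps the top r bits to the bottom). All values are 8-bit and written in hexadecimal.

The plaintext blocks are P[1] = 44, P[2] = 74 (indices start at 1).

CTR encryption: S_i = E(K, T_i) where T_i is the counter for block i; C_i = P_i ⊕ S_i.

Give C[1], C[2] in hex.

C[1] = 9E, C[2] = AC

C[1]: T = 12, S = E(K, T) = DA; 44 ⊕ DA = 9E.
C[2]: T = 13, S = E(K, T) = D8; 74 ⊕ D8 = AC.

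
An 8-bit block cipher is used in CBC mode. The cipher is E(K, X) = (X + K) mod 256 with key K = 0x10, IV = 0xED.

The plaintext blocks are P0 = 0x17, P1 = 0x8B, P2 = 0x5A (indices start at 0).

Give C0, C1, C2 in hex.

C0 = 0x0A, C1 = 0x91, C2 = 0xDB

CBC encryption: C_i = E(K, P_i ⊕ C_{i−1}), with C_{−1} = IV.
C0: P0 ⊕ 0xED = 0xFA; E(K, 0xFA) = 0x0A.
C1: P1 ⊕ 0x0A = 0x81; E(K, 0x81) = 0x91.
C2: P2 ⊕ 0x91 = 0xCB; E(K, 0xCB) = 0xDB.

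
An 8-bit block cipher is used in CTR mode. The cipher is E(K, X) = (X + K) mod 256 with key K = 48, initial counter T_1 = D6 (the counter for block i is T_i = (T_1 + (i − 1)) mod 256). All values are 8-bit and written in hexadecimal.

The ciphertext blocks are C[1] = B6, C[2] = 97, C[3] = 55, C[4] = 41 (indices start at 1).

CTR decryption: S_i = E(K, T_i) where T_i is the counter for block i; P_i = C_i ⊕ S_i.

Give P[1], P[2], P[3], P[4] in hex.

P[1]: T = D6, S = E(K, T) = 1E; B6 ⊕ 1E = A8.
P[2]: T = D7, S = E(K, T) = 1F; 97 ⊕ 1F = 88.
P[3]: T = D8, S = E(K, T) = 20; 55 ⊕ 20 = 75.
P[4]: T = D9, S = E(K, T) = 21; 41 ⊕ 21 = 60.

P[1] = A8, P[2] = 88, P[3] = 75, P[4] = 60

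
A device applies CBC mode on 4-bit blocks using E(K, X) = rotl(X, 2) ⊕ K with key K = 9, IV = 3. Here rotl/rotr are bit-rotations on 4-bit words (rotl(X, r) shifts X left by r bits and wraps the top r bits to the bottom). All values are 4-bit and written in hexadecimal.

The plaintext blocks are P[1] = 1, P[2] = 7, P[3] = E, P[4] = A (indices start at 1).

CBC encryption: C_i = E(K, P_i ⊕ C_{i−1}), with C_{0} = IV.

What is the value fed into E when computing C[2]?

6

C[1]: P[1] ⊕ 3 = 2; E(K, 2) = 1.
C[2]: P[2] ⊕ 1 = 6; E(K, 6) = 0.
So the input to E for block [2] is 6.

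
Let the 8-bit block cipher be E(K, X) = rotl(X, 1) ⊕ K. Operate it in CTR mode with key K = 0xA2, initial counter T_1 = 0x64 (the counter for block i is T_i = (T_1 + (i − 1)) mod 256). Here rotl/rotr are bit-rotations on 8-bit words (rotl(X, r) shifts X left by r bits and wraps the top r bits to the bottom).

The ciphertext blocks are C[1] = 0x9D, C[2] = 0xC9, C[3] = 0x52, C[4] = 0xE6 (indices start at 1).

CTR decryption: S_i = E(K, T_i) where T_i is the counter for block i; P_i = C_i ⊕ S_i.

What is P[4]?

P[4] = 0x8A

P[4]: T = 0x67, S = E(K, T) = 0x6C; 0xE6 ⊕ 0x6C = 0x8A.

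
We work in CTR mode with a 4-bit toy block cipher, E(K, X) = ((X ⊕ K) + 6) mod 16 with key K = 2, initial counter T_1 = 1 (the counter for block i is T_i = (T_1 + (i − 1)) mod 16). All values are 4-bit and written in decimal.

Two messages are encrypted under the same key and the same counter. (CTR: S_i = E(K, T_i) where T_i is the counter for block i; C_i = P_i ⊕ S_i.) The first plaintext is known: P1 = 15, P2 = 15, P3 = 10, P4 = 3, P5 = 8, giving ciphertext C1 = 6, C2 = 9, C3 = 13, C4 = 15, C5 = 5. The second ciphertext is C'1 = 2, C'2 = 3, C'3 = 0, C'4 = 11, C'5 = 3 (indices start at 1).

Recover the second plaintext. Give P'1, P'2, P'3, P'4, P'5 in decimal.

In CTR with a reused counter, both messages share the same keystream S_i, so C_i ⊕ C'_i = P_i ⊕ P'_i and thus P'_i = P_i ⊕ C_i ⊕ C'_i.
P'1: 15 ⊕ 6 ⊕ 2 = 11.
P'2: 15 ⊕ 9 ⊕ 3 = 5.
P'3: 10 ⊕ 13 ⊕ 0 = 7.
P'4: 3 ⊕ 15 ⊕ 11 = 7.
P'5: 8 ⊕ 5 ⊕ 3 = 14.

P'1 = 11, P'2 = 5, P'3 = 7, P'4 = 7, P'5 = 14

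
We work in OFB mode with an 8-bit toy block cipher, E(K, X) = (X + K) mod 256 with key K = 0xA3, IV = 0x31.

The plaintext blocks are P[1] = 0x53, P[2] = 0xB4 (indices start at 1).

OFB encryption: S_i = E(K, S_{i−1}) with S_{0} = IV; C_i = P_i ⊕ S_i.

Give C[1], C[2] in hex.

C[1] = 0x87, C[2] = 0xC3

C[1]: S = E(K, 0x31) = 0xD4; 0x53 ⊕ 0xD4 = 0x87.
C[2]: S = E(K, 0xD4) = 0x77; 0xB4 ⊕ 0x77 = 0xC3.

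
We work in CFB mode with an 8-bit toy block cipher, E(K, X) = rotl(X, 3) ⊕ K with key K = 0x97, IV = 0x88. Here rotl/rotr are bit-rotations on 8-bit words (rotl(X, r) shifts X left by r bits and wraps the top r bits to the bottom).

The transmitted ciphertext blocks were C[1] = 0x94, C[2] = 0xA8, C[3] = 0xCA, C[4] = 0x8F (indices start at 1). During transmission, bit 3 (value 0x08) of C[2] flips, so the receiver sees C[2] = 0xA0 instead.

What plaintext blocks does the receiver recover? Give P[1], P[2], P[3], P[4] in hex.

P[1] = 0x47, P[2] = 0x93, P[3] = 0x58, P[4] = 0x4E

CFB decryption: P_i = C_i ⊕ E(K, C_{i−1}), with C_{0} = IV.
Only C[2] changed, to 0xA0. In CFB, a change in C_i flips the same bit in P_i and garbles P_{i+1}. Decrypting the received ciphertext:
P[1]: E(K, 0x88) = 0xD3; 0x94 ⊕ 0xD3 = 0x47.
P[2]: E(K, 0x94) = 0x33; 0xA0 ⊕ 0x33 = 0x93.
P[3]: E(K, 0xA0) = 0x92; 0xCA ⊕ 0x92 = 0x58.
P[4]: E(K, 0xCA) = 0xC1; 0x8F ⊕ 0xC1 = 0x4E.
Blocks that differ from the original plaintext: P[2], P[3].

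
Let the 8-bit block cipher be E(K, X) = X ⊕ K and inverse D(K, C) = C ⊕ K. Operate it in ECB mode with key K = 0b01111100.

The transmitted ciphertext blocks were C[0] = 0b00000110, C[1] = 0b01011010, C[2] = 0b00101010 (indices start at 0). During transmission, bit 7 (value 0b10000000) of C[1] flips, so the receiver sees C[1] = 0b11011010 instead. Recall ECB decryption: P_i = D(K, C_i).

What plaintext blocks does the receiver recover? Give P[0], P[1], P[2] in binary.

Only C[1] changed, to 0b11011010. In ECB, a change in C_i affects only P_i. Decrypting the received ciphertext:
P[0]: D(K, 0b00000110) = 0b01111010.
P[1]: D(K, 0b11011010) = 0b10100110.
P[2]: D(K, 0b00101010) = 0b01010110.
Blocks that differ from the original plaintext: P[1].

P[0] = 0b01111010, P[1] = 0b10100110, P[2] = 0b01010110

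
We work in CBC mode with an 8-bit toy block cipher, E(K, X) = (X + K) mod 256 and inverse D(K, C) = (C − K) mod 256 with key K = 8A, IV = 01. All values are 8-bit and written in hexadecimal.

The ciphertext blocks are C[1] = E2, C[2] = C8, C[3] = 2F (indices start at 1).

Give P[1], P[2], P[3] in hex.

P[1] = 59, P[2] = DC, P[3] = 6D

CBC decryption: P_i = D(K, C_i) ⊕ C_{i−1}, with C_{0} = IV.
P[1]: D(K, E2) = 58; 58 ⊕ 01 = 59.
P[2]: D(K, C8) = 3E; 3E ⊕ E2 = DC.
P[3]: D(K, 2F) = A5; A5 ⊕ C8 = 6D.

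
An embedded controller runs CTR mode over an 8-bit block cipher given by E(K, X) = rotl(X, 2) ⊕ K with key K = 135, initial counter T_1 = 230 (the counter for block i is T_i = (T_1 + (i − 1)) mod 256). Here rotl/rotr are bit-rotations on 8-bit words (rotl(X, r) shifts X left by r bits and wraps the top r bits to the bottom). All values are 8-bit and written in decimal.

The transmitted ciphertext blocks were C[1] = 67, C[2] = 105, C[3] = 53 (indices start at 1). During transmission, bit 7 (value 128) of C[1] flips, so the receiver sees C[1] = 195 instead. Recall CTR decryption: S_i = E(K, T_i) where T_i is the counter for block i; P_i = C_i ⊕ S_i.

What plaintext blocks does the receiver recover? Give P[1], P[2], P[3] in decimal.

P[1] = 223, P[2] = 113, P[3] = 17

Only C[1] changed, to 195. In CTR, a change in C_i flips the same bit in P_i only; the keystream is unaffected. Decrypting the received ciphertext:
P[1]: T = 230, S = E(K, T) = 28; 195 ⊕ 28 = 223.
P[2]: T = 231, S = E(K, T) = 24; 105 ⊕ 24 = 113.
P[3]: T = 232, S = E(K, T) = 36; 53 ⊕ 36 = 17.
Blocks that differ from the original plaintext: P[1].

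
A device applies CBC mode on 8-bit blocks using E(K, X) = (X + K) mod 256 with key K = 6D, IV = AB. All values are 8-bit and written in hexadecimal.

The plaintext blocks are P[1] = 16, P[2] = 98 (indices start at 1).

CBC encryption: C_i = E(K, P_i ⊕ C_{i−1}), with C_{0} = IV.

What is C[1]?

C[1]: P[1] ⊕ AB = BD; E(K, BD) = 2A.

C[1] = 2A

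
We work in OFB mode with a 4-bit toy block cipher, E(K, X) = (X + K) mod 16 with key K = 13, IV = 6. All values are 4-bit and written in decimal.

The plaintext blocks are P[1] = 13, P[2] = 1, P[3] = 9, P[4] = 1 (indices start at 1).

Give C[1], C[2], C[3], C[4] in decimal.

OFB encryption: S_i = E(K, S_{i−1}) with S_{0} = IV; C_i = P_i ⊕ S_i.
C[1]: S = E(K, 6) = 3; 13 ⊕ 3 = 14.
C[2]: S = E(K, 3) = 0; 1 ⊕ 0 = 1.
C[3]: S = E(K, 0) = 13; 9 ⊕ 13 = 4.
C[4]: S = E(K, 13) = 10; 1 ⊕ 10 = 11.

C[1] = 14, C[2] = 1, C[3] = 4, C[4] = 11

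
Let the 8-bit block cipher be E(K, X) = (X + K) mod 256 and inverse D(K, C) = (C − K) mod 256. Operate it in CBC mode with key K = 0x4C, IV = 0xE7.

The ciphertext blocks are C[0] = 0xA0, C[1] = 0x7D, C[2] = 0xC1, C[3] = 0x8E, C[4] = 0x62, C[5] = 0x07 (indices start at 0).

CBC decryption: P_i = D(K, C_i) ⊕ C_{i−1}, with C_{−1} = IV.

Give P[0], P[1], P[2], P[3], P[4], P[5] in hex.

P[0] = 0xB3, P[1] = 0x91, P[2] = 0x08, P[3] = 0x83, P[4] = 0x98, P[5] = 0xD9

P[0]: D(K, 0xA0) = 0x54; 0x54 ⊕ 0xE7 = 0xB3.
P[1]: D(K, 0x7D) = 0x31; 0x31 ⊕ 0xA0 = 0x91.
P[2]: D(K, 0xC1) = 0x75; 0x75 ⊕ 0x7D = 0x08.
P[3]: D(K, 0x8E) = 0x42; 0x42 ⊕ 0xC1 = 0x83.
P[4]: D(K, 0x62) = 0x16; 0x16 ⊕ 0x8E = 0x98.
P[5]: D(K, 0x07) = 0xBB; 0xBB ⊕ 0x62 = 0xD9.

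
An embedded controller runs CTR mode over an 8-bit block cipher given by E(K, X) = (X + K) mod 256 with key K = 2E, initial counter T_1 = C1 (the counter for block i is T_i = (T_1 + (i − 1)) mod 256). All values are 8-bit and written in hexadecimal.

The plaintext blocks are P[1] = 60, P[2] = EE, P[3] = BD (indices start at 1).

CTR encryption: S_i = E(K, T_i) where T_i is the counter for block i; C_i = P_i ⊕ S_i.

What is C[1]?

C[1] = 8F

C[1]: T = C1, S = E(K, T) = EF; 60 ⊕ EF = 8F.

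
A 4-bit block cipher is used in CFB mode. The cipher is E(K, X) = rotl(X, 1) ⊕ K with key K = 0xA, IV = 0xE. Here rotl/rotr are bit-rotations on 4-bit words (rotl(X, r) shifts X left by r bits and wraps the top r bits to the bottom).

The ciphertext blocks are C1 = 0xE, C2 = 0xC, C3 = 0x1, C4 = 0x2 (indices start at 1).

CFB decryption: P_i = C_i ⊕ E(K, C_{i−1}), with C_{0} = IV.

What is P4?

P4 = 0xA

P4: E(K, 0x1) = 0x8; 0x2 ⊕ 0x8 = 0xA.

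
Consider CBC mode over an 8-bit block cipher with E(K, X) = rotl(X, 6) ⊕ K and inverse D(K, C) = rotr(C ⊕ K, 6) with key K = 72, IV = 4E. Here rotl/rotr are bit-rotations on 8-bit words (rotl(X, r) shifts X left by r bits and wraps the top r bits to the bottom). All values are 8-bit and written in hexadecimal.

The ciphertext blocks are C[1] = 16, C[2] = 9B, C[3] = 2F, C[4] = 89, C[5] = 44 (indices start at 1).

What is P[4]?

P[4] = C0

CBC decryption: P_i = D(K, C_i) ⊕ C_{i−1}, with C_{0} = IV.
P[4]: D(K, 89) = EF; EF ⊕ 2F = C0.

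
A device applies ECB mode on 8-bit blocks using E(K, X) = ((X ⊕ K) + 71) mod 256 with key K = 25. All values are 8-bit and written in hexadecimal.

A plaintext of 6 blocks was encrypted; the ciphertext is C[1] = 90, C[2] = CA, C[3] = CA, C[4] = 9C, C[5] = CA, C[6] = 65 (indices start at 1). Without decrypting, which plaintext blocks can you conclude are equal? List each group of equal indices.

P[2] = P[3] = P[5]

ECB encrypts each block independently with the same key, so equal ciphertext blocks imply equal plaintext blocks.
C[2] = C[3] = C[5] = CA, so P[2] = P[3] = P[5].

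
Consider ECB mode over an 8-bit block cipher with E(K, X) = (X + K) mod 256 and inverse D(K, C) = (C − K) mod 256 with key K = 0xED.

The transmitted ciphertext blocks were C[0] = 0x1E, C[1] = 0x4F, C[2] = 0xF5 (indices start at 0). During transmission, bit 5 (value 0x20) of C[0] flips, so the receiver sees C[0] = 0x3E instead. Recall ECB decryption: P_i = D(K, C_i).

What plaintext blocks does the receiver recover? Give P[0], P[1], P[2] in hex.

P[0] = 0x51, P[1] = 0x62, P[2] = 0x08

Only C[0] changed, to 0x3E. In ECB, a change in C_i affects only P_i. Decrypting the received ciphertext:
P[0]: D(K, 0x3E) = 0x51.
P[1]: D(K, 0x4F) = 0x62.
P[2]: D(K, 0xF5) = 0x08.
Blocks that differ from the original plaintext: P[0].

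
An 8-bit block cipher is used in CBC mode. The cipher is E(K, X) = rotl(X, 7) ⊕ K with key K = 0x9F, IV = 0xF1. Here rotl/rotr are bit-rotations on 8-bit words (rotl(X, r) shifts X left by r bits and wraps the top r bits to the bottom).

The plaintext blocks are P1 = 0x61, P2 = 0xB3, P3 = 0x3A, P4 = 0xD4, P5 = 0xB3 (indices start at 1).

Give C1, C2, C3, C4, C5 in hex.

C1 = 0xD7, C2 = 0xAD, C3 = 0x54, C4 = 0xDF, C5 = 0xA9

CBC encryption: C_i = E(K, P_i ⊕ C_{i−1}), with C_{0} = IV.
C1: P1 ⊕ 0xF1 = 0x90; E(K, 0x90) = 0xD7.
C2: P2 ⊕ 0xD7 = 0x64; E(K, 0x64) = 0xAD.
C3: P3 ⊕ 0xAD = 0x97; E(K, 0x97) = 0x54.
C4: P4 ⊕ 0x54 = 0x80; E(K, 0x80) = 0xDF.
C5: P5 ⊕ 0xDF = 0x6C; E(K, 0x6C) = 0xA9.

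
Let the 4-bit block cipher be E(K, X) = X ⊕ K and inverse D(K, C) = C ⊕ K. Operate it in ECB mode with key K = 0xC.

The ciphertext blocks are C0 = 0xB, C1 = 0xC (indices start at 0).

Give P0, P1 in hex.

ECB decryption: P_i = D(K, C_i).
P0: D(K, 0xB) = 0x7.
P1: D(K, 0xC) = 0x0.

P0 = 0x7, P1 = 0x0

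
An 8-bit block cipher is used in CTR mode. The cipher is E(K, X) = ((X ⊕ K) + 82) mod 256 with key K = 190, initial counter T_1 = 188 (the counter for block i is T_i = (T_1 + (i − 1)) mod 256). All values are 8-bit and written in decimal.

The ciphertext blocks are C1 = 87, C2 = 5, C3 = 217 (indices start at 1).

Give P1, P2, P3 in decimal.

P1 = 3, P2 = 80, P3 = 139

CTR decryption: S_i = E(K, T_i) where T_i is the counter for block i; P_i = C_i ⊕ S_i.
P1: T = 188, S = E(K, T) = 84; 87 ⊕ 84 = 3.
P2: T = 189, S = E(K, T) = 85; 5 ⊕ 85 = 80.
P3: T = 190, S = E(K, T) = 82; 217 ⊕ 82 = 139.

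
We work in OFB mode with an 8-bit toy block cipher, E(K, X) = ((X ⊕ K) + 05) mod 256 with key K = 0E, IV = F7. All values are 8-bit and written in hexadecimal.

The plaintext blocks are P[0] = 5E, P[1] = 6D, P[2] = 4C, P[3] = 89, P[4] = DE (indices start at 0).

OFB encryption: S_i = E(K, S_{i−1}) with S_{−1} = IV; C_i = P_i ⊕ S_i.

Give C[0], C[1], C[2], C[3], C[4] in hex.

C[0]: S = E(K, F7) = FE; 5E ⊕ FE = A0.
C[1]: S = E(K, FE) = F5; 6D ⊕ F5 = 98.
C[2]: S = E(K, F5) = 00; 4C ⊕ 00 = 4C.
C[3]: S = E(K, 00) = 13; 89 ⊕ 13 = 9A.
C[4]: S = E(K, 13) = 22; DE ⊕ 22 = FC.

C[0] = A0, C[1] = 98, C[2] = 4C, C[3] = 9A, C[4] = FC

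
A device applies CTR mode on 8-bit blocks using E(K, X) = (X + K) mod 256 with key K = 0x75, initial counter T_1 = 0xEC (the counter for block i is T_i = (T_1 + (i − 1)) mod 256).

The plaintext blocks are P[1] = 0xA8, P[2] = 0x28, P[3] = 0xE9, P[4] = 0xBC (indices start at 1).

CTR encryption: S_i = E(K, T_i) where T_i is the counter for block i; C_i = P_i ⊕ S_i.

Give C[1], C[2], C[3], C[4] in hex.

C[1]: T = 0xEC, S = E(K, T) = 0x61; 0xA8 ⊕ 0x61 = 0xC9.
C[2]: T = 0xED, S = E(K, T) = 0x62; 0x28 ⊕ 0x62 = 0x4A.
C[3]: T = 0xEE, S = E(K, T) = 0x63; 0xE9 ⊕ 0x63 = 0x8A.
C[4]: T = 0xEF, S = E(K, T) = 0x64; 0xBC ⊕ 0x64 = 0xD8.

C[1] = 0xC9, C[2] = 0x4A, C[3] = 0x8A, C[4] = 0xD8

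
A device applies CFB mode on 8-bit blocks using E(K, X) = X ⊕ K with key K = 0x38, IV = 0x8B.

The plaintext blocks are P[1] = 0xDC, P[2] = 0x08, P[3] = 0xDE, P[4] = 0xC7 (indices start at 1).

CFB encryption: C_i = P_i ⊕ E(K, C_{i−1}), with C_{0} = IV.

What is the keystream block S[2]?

C[1]: E(K, 0x8B) = 0xB3; 0xDC ⊕ 0xB3 = 0x6F.
C[2]: E(K, 0x6F) = 0x57; 0x08 ⊕ 0x57 = 0x5F.
So S[2] = 0x57.

0x57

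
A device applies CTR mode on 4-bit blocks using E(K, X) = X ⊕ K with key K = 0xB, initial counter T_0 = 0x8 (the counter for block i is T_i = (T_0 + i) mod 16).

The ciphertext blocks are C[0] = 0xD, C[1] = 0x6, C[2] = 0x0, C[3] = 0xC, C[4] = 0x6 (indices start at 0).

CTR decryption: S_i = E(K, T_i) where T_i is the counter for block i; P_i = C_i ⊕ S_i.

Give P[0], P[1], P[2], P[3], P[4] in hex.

P[0] = 0xE, P[1] = 0x4, P[2] = 0x1, P[3] = 0xC, P[4] = 0x1

P[0]: T = 0x8, S = E(K, T) = 0x3; 0xD ⊕ 0x3 = 0xE.
P[1]: T = 0x9, S = E(K, T) = 0x2; 0x6 ⊕ 0x2 = 0x4.
P[2]: T = 0xA, S = E(K, T) = 0x1; 0x0 ⊕ 0x1 = 0x1.
P[3]: T = 0xB, S = E(K, T) = 0x0; 0xC ⊕ 0x0 = 0xC.
P[4]: T = 0xC, S = E(K, T) = 0x7; 0x6 ⊕ 0x7 = 0x1.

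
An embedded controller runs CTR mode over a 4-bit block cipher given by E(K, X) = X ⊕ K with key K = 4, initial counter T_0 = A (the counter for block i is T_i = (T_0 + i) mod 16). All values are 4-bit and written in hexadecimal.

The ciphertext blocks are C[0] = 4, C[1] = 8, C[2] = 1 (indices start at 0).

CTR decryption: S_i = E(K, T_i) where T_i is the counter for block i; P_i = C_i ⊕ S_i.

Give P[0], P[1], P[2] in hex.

P[0]: T = A, S = E(K, T) = E; 4 ⊕ E = A.
P[1]: T = B, S = E(K, T) = F; 8 ⊕ F = 7.
P[2]: T = C, S = E(K, T) = 8; 1 ⊕ 8 = 9.

P[0] = A, P[1] = 7, P[2] = 9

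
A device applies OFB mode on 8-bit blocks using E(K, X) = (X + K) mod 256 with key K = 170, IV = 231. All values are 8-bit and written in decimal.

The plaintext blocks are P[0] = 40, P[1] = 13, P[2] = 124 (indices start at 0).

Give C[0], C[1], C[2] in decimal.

OFB encryption: S_i = E(K, S_{i−1}) with S_{−1} = IV; C_i = P_i ⊕ S_i.
C[0]: S = E(K, 231) = 145; 40 ⊕ 145 = 185.
C[1]: S = E(K, 145) = 59; 13 ⊕ 59 = 54.
C[2]: S = E(K, 59) = 229; 124 ⊕ 229 = 153.

C[0] = 185, C[1] = 54, C[2] = 153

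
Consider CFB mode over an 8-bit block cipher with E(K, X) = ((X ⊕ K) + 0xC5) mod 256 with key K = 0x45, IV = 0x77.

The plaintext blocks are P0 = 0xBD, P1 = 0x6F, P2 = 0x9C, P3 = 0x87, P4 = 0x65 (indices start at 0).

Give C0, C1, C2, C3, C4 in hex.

CFB encryption: C_i = P_i ⊕ E(K, C_{i−1}), with C_{−1} = IV.
C0: E(K, 0x77) = 0xF7; 0xBD ⊕ 0xF7 = 0x4A.
C1: E(K, 0x4A) = 0xD4; 0x6F ⊕ 0xD4 = 0xBB.
C2: E(K, 0xBB) = 0xC3; 0x9C ⊕ 0xC3 = 0x5F.
C3: E(K, 0x5F) = 0xDF; 0x87 ⊕ 0xDF = 0x58.
C4: E(K, 0x58) = 0xE2; 0x65 ⊕ 0xE2 = 0x87.

C0 = 0x4A, C1 = 0xBB, C2 = 0x5F, C3 = 0x58, C4 = 0x87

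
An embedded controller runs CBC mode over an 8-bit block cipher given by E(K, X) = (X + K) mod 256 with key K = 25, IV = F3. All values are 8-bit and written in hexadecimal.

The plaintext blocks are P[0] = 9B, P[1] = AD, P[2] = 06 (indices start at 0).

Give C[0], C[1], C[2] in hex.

C[0] = 8D, C[1] = 45, C[2] = 68

CBC encryption: C_i = E(K, P_i ⊕ C_{i−1}), with C_{−1} = IV.
C[0]: P[0] ⊕ F3 = 68; E(K, 68) = 8D.
C[1]: P[1] ⊕ 8D = 20; E(K, 20) = 45.
C[2]: P[2] ⊕ 45 = 43; E(K, 43) = 68.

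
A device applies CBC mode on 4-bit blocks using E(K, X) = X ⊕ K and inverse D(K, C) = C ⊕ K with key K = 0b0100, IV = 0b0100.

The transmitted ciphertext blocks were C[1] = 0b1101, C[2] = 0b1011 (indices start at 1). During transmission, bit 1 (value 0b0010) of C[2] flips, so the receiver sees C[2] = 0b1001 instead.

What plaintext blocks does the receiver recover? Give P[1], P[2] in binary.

CBC decryption: P_i = D(K, C_i) ⊕ C_{i−1}, with C_{0} = IV.
Only C[2] changed, to 0b1001. In CBC, a change in C_i garbles P_i and flips the same bit in P_{i+1}. Decrypting the received ciphertext:
P[1]: D(K, 0b1101) = 0b1001; 0b1001 ⊕ 0b0100 = 0b1101.
P[2]: D(K, 0b1001) = 0b1101; 0b1101 ⊕ 0b1101 = 0b0000.
Blocks that differ from the original plaintext: P[2].

P[1] = 0b1101, P[2] = 0b0000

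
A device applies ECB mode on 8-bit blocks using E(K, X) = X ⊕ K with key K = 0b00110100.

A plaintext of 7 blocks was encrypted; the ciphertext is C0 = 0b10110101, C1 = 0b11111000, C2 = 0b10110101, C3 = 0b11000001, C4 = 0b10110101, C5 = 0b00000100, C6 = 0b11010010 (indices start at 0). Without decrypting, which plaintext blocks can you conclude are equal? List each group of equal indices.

ECB encrypts each block independently with the same key, so equal ciphertext blocks imply equal plaintext blocks.
C0 = C2 = C4 = 0b10110101, so P0 = P2 = P4.

P0 = P2 = P4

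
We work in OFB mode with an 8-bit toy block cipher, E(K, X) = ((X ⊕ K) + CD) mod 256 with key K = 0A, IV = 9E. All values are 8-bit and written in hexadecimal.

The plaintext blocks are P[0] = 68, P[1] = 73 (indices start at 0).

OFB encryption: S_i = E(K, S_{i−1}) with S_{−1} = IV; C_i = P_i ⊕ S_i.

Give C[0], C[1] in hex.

C[0]: S = E(K, 9E) = 61; 68 ⊕ 61 = 09.
C[1]: S = E(K, 61) = 38; 73 ⊕ 38 = 4B.

C[0] = 09, C[1] = 4B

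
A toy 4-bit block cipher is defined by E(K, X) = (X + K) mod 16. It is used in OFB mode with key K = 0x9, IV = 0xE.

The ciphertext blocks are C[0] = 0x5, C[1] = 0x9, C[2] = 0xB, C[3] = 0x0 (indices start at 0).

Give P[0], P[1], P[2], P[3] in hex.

OFB decryption: S_i = E(K, S_{i−1}) with S_{−1} = IV; P_i = C_i ⊕ S_i.
P[0]: S = E(K, 0xE) = 0x7; 0x5 ⊕ 0x7 = 0x2.
P[1]: S = E(K, 0x7) = 0x0; 0x9 ⊕ 0x0 = 0x9.
P[2]: S = E(K, 0x0) = 0x9; 0xB ⊕ 0x9 = 0x2.
P[3]: S = E(K, 0x9) = 0x2; 0x0 ⊕ 0x2 = 0x2.

P[0] = 0x2, P[1] = 0x9, P[2] = 0x2, P[3] = 0x2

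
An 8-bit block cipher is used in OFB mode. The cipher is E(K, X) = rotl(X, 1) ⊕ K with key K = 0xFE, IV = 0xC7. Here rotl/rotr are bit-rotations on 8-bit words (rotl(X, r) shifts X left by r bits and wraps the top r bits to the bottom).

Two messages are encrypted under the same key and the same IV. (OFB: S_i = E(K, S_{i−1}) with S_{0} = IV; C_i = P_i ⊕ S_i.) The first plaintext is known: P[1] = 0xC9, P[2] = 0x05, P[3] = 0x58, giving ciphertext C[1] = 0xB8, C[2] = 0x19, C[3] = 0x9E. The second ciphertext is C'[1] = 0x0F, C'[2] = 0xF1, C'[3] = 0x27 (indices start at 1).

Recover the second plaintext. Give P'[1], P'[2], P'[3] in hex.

In OFB with a reused IV, both messages share the same keystream S_i, so C_i ⊕ C'_i = P_i ⊕ P'_i and thus P'_i = P_i ⊕ C_i ⊕ C'_i.
P'[1]: 0xC9 ⊕ 0xB8 ⊕ 0x0F = 0x7E.
P'[2]: 0x05 ⊕ 0x19 ⊕ 0xF1 = 0xED.
P'[3]: 0x58 ⊕ 0x9E ⊕ 0x27 = 0xE1.

P'[1] = 0x7E, P'[2] = 0xED, P'[3] = 0xE1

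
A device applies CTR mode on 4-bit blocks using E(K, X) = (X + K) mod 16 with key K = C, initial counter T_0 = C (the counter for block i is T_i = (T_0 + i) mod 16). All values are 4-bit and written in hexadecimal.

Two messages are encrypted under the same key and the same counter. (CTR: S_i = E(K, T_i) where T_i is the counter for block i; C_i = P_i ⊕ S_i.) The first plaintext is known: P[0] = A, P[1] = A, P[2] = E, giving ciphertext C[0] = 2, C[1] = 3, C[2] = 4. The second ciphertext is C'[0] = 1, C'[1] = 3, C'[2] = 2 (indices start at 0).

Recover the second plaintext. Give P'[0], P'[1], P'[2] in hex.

In CTR with a reused counter, both messages share the same keystream S_i, so C_i ⊕ C'_i = P_i ⊕ P'_i and thus P'_i = P_i ⊕ C_i ⊕ C'_i.
P'[0]: A ⊕ 2 ⊕ 1 = 9.
P'[1]: A ⊕ 3 ⊕ 3 = A.
P'[2]: E ⊕ 4 ⊕ 2 = 8.

P'[0] = 9, P'[1] = A, P'[2] = 8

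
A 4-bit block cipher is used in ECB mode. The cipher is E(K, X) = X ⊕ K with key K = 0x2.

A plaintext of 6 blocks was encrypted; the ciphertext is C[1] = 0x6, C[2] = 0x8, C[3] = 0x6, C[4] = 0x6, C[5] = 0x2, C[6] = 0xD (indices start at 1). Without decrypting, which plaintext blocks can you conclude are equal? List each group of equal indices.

P[1] = P[3] = P[4]

ECB encrypts each block independently with the same key, so equal ciphertext blocks imply equal plaintext blocks.
C[1] = C[3] = C[4] = 0x6, so P[1] = P[3] = P[4].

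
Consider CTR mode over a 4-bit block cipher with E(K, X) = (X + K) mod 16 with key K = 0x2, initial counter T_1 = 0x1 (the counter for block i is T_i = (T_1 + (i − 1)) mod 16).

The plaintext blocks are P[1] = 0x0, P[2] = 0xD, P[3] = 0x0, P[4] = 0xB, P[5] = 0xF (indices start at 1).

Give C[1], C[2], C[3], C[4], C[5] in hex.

C[1] = 0x3, C[2] = 0x9, C[3] = 0x5, C[4] = 0xD, C[5] = 0x8

CTR encryption: S_i = E(K, T_i) where T_i is the counter for block i; C_i = P_i ⊕ S_i.
C[1]: T = 0x1, S = E(K, T) = 0x3; 0x0 ⊕ 0x3 = 0x3.
C[2]: T = 0x2, S = E(K, T) = 0x4; 0xD ⊕ 0x4 = 0x9.
C[3]: T = 0x3, S = E(K, T) = 0x5; 0x0 ⊕ 0x5 = 0x5.
C[4]: T = 0x4, S = E(K, T) = 0x6; 0xB ⊕ 0x6 = 0xD.
C[5]: T = 0x5, S = E(K, T) = 0x7; 0xF ⊕ 0x7 = 0x8.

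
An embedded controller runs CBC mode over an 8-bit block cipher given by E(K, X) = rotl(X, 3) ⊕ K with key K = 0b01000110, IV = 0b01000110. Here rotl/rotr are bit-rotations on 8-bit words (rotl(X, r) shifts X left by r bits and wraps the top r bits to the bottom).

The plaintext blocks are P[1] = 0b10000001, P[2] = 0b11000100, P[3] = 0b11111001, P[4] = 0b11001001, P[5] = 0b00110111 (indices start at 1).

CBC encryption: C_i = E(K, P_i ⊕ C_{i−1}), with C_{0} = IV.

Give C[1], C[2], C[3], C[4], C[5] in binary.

C[1]: P[1] ⊕ 0b01000110 = 0b11000111; E(K, 0b11000111) = 0b01111000.
C[2]: P[2] ⊕ 0b01111000 = 0b10111100; E(K, 0b10111100) = 0b10100011.
C[3]: P[3] ⊕ 0b10100011 = 0b01011010; E(K, 0b01011010) = 0b10010100.
C[4]: P[4] ⊕ 0b10010100 = 0b01011101; E(K, 0b01011101) = 0b10101100.
C[5]: P[5] ⊕ 0b10101100 = 0b10011011; E(K, 0b10011011) = 0b10011010.

C[1] = 0b01111000, C[2] = 0b10100011, C[3] = 0b10010100, C[4] = 0b10101100, C[5] = 0b10011010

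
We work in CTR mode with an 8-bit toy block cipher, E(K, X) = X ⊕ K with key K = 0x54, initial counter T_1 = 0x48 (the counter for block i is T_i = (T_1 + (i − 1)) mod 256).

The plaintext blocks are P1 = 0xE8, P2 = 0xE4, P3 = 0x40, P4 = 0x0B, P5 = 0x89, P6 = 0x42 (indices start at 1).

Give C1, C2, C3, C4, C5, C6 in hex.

C1 = 0xF4, C2 = 0xF9, C3 = 0x5E, C4 = 0x14, C5 = 0x91, C6 = 0x5B

CTR encryption: S_i = E(K, T_i) where T_i is the counter for block i; C_i = P_i ⊕ S_i.
C1: T = 0x48, S = E(K, T) = 0x1C; 0xE8 ⊕ 0x1C = 0xF4.
C2: T = 0x49, S = E(K, T) = 0x1D; 0xE4 ⊕ 0x1D = 0xF9.
C3: T = 0x4A, S = E(K, T) = 0x1E; 0x40 ⊕ 0x1E = 0x5E.
C4: T = 0x4B, S = E(K, T) = 0x1F; 0x0B ⊕ 0x1F = 0x14.
C5: T = 0x4C, S = E(K, T) = 0x18; 0x89 ⊕ 0x18 = 0x91.
C6: T = 0x4D, S = E(K, T) = 0x19; 0x42 ⊕ 0x19 = 0x5B.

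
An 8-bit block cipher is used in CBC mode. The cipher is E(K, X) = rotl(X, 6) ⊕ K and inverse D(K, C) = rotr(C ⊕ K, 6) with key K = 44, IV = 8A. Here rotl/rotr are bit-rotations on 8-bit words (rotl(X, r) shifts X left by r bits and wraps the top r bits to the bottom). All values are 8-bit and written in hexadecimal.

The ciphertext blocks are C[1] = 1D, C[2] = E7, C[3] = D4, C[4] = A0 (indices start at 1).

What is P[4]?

P[4] = 47

CBC decryption: P_i = D(K, C_i) ⊕ C_{i−1}, with C_{0} = IV.
P[4]: D(K, A0) = 93; 93 ⊕ D4 = 47.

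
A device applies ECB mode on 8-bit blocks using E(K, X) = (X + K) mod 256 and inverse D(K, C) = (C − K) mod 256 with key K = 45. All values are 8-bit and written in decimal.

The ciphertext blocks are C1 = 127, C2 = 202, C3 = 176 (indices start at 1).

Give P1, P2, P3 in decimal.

P1 = 82, P2 = 157, P3 = 131

ECB decryption: P_i = D(K, C_i).
P1: D(K, 127) = 82.
P2: D(K, 202) = 157.
P3: D(K, 176) = 131.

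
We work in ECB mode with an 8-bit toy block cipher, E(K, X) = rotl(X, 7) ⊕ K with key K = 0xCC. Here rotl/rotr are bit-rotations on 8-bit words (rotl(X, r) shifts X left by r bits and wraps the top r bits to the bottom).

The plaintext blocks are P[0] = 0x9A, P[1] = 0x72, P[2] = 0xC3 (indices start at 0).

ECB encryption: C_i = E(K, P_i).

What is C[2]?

C[2]: E(K, 0xC3) = 0x2D.

C[2] = 0x2D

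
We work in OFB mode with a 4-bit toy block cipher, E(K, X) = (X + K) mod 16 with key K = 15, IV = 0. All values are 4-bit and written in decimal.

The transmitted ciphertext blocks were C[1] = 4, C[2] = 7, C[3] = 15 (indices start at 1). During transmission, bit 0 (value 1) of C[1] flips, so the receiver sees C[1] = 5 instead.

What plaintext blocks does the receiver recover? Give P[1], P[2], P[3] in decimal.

OFB decryption: S_i = E(K, S_{i−1}) with S_{0} = IV; P_i = C_i ⊕ S_i.
Only C[1] changed, to 5. In OFB, a change in C_i flips the same bit in P_i only; the keystream is unaffected. Decrypting the received ciphertext:
P[1]: S = E(K, 0) = 15; 5 ⊕ 15 = 10.
P[2]: S = E(K, 15) = 14; 7 ⊕ 14 = 9.
P[3]: S = E(K, 14) = 13; 15 ⊕ 13 = 2.
Blocks that differ from the original plaintext: P[1].

P[1] = 10, P[2] = 9, P[3] = 2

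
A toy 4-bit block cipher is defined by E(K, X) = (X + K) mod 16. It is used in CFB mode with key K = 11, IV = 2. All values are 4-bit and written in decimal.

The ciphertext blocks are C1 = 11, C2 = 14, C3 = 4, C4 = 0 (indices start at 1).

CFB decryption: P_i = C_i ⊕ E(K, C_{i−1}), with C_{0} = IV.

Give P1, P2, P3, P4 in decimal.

P1 = 6, P2 = 8, P3 = 13, P4 = 15

P1: E(K, 2) = 13; 11 ⊕ 13 = 6.
P2: E(K, 11) = 6; 14 ⊕ 6 = 8.
P3: E(K, 14) = 9; 4 ⊕ 9 = 13.
P4: E(K, 4) = 15; 0 ⊕ 15 = 15.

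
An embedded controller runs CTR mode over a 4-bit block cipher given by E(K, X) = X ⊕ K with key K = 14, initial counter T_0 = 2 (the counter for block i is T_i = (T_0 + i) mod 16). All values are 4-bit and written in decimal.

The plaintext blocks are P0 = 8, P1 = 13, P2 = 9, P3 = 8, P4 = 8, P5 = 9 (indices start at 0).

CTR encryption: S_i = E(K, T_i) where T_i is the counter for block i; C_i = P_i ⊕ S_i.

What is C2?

C2 = 3

C0: T = 2, S = E(K, T) = 12; 8 ⊕ 12 = 4.
C1: T = 3, S = E(K, T) = 13; 13 ⊕ 13 = 0.
C2: T = 4, S = E(K, T) = 10; 9 ⊕ 10 = 3.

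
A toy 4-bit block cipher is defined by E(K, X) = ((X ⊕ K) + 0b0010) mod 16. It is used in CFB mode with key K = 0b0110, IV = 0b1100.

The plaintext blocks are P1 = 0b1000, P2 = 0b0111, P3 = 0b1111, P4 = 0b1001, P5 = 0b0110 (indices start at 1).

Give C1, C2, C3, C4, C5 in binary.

CFB encryption: C_i = P_i ⊕ E(K, C_{i−1}), with C_{0} = IV.
C1: E(K, 0b1100) = 0b1100; 0b1000 ⊕ 0b1100 = 0b0100.
C2: E(K, 0b0100) = 0b0100; 0b0111 ⊕ 0b0100 = 0b0011.
C3: E(K, 0b0011) = 0b0111; 0b1111 ⊕ 0b0111 = 0b1000.
C4: E(K, 0b1000) = 0b0000; 0b1001 ⊕ 0b0000 = 0b1001.
C5: E(K, 0b1001) = 0b0001; 0b0110 ⊕ 0b0001 = 0b0111.

C1 = 0b0100, C2 = 0b0011, C3 = 0b1000, C4 = 0b1001, C5 = 0b0111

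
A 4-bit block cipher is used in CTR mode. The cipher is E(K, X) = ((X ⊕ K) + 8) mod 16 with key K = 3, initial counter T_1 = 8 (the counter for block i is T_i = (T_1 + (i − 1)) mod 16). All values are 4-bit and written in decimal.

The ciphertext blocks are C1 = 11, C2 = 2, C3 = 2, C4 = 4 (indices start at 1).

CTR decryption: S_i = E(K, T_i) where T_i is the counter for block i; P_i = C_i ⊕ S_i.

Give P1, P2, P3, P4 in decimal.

P1 = 8, P2 = 0, P3 = 3, P4 = 4

P1: T = 8, S = E(K, T) = 3; 11 ⊕ 3 = 8.
P2: T = 9, S = E(K, T) = 2; 2 ⊕ 2 = 0.
P3: T = 10, S = E(K, T) = 1; 2 ⊕ 1 = 3.
P4: T = 11, S = E(K, T) = 0; 4 ⊕ 0 = 4.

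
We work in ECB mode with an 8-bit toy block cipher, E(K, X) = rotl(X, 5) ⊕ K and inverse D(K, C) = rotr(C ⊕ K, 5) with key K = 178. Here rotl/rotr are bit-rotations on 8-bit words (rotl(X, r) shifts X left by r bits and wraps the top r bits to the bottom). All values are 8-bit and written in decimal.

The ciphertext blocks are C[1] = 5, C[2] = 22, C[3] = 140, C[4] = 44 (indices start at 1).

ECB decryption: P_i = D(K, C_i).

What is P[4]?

P[4]: D(K, 44) = 244.

P[4] = 244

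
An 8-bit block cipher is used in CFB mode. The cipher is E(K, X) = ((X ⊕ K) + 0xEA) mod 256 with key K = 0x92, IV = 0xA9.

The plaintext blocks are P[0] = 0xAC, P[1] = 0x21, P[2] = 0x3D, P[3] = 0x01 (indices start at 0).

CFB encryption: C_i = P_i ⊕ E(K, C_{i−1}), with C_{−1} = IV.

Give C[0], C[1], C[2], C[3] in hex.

C[0]: E(K, 0xA9) = 0x25; 0xAC ⊕ 0x25 = 0x89.
C[1]: E(K, 0x89) = 0x05; 0x21 ⊕ 0x05 = 0x24.
C[2]: E(K, 0x24) = 0xA0; 0x3D ⊕ 0xA0 = 0x9D.
C[3]: E(K, 0x9D) = 0xF9; 0x01 ⊕ 0xF9 = 0xF8.

C[0] = 0x89, C[1] = 0x24, C[2] = 0x9D, C[3] = 0xF8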